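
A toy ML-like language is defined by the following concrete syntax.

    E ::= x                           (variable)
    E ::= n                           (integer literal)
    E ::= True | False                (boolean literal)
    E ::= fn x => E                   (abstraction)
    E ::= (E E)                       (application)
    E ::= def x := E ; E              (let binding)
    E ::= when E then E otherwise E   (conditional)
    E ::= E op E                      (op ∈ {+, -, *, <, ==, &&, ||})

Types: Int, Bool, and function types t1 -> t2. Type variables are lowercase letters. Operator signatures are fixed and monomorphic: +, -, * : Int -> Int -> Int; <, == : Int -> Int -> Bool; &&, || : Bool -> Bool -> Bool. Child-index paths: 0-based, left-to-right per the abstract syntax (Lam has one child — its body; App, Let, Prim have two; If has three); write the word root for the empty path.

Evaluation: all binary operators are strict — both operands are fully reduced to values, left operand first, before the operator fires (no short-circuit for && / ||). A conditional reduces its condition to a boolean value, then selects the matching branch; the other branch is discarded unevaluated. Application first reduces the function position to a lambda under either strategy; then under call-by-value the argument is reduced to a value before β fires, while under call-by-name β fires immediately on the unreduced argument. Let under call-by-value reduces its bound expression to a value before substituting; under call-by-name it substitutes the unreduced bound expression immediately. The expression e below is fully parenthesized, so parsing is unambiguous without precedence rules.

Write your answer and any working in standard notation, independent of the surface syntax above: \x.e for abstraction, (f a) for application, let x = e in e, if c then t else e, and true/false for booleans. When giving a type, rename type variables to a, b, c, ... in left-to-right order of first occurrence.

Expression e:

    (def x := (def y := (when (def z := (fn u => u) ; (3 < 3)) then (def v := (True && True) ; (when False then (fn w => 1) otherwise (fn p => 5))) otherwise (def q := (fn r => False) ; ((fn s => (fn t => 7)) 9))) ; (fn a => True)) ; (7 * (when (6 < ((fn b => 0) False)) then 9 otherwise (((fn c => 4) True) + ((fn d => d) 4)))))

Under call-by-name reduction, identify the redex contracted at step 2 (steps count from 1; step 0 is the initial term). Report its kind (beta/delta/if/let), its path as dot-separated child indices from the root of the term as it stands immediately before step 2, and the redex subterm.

Working:
step 0: (let x = (let y = (if (let z = (\u.u) in (3 < 3)) then (let v = (true && true) in (if false then (\w.1) else (\p.5))) else (let q = (\r.false) in ((\s.(\t.7)) 9))) in (\a.true)) in (7 * (if (6 < ((\b.0) false)) then 9 else (((\c.4) true) + ((\d.d) 4)))))
step 1: [let@root] (7 * (if (6 < ((\b.0) false)) then 9 else (((\c.4) true) + ((\d.d) 4))))
step 2: [beta@1.0.1] (7 * (if (6 < 0) then 9 else (((\c.4) true) + ((\d.d) 4))))

Answer: beta at 1.0.1 : ((\b.0) false)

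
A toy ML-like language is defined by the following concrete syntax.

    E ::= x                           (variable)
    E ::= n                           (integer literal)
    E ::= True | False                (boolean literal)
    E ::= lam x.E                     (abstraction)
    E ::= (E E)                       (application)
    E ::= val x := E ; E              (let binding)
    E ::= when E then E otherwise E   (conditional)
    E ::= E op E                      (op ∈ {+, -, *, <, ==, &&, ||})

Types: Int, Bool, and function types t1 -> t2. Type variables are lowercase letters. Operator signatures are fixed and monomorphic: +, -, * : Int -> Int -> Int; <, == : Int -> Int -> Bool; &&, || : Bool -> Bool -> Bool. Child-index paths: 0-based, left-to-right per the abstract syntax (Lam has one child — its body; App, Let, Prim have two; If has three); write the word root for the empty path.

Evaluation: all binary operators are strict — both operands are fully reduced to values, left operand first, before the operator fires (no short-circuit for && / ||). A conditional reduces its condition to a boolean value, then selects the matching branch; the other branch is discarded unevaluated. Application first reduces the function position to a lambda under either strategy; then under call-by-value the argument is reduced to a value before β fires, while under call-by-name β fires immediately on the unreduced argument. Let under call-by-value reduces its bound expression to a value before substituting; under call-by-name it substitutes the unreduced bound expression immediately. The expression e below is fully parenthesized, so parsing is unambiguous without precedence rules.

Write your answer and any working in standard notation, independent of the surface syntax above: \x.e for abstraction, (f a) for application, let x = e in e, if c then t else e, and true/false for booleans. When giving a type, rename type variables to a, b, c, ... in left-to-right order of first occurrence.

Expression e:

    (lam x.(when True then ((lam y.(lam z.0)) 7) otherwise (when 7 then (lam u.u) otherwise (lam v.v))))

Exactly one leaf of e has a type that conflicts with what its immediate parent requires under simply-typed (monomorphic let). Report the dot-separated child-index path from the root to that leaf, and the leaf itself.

Working:
  unify Bool ~ Bool
\z._ : c -> Int
\y._ : b -> c -> Int
  unify b -> c -> Int ~ Int -> d
  unify b ~ Int
  unify c -> Int ~ d
_ _ : c -> Int
  unify Int ~ Bool
  FAIL: mismatch Int ~ Bool

Answer: 0.2.0 : 7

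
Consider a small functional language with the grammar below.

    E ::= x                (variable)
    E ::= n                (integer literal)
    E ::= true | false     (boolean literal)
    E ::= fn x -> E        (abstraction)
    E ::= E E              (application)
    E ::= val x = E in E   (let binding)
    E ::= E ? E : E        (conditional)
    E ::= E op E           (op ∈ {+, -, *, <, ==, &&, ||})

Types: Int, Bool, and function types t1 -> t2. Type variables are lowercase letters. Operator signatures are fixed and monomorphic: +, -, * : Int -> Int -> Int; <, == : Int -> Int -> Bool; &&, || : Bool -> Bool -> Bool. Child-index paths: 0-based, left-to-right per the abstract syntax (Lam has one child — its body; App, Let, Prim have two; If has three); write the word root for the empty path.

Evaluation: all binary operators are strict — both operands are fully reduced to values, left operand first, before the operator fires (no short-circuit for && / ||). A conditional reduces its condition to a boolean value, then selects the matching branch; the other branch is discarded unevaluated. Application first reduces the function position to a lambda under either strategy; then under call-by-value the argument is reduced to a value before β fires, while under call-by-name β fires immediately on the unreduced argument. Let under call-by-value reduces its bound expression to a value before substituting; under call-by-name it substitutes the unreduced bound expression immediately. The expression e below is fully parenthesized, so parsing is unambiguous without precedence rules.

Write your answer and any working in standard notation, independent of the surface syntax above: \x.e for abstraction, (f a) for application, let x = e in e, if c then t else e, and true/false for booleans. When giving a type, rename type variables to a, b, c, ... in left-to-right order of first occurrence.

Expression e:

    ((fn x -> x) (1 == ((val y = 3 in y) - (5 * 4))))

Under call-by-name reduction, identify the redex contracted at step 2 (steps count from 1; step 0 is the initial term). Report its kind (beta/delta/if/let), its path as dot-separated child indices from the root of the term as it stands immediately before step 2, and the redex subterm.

Derivation:
step 0: ((\x.x) (1 == ((let y = 3 in y) - (5 * 4))))
step 1: [beta@root] (1 == ((let y = 3 in y) - (5 * 4)))
step 2: [let@1.0] (1 == (3 - (5 * 4)))

Answer: let at 1.0 : (let y = 3 in y)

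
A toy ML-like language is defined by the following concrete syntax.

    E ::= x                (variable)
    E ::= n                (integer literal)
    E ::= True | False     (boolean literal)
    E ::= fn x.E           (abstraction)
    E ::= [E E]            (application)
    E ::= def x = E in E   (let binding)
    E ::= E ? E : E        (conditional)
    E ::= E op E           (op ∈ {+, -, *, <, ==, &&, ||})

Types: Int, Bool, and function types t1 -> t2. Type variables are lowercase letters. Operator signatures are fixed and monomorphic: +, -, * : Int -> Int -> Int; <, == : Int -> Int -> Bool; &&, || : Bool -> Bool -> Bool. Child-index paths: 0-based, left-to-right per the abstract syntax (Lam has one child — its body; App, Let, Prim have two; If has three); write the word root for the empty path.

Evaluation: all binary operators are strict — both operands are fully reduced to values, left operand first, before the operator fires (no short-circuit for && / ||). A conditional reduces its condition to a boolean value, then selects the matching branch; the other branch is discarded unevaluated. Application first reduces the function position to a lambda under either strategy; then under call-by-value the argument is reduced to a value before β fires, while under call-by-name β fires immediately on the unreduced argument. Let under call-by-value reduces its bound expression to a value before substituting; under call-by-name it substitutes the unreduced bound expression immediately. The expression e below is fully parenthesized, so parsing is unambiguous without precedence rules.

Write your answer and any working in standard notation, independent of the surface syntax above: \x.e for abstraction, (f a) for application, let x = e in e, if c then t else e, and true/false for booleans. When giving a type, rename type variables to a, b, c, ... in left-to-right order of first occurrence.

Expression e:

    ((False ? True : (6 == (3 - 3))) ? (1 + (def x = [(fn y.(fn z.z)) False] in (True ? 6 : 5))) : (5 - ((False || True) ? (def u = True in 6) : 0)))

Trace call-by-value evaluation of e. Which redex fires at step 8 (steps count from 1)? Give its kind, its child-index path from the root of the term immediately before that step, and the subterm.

Answer: delta at root : (5 - 6)

Working:
step 0: (if (if false then true else (6 == (3 - 3))) then (1 + (let x = ((\y.(\z.z)) false) in (if true then 6 else 5))) else (5 - (if (false || true) then (let u = true in 6) else 0)))
step 1: [if@0] (if (6 == (3 - 3)) then (1 + (let x = ((\y.(\z.z)) false) in (if true then 6 else 5))) else (5 - (if (false || true) then (let u = true in 6) else 0)))
step 2: [delta@0.1] (if (6 == 0) then (1 + (let x = ((\y.(\z.z)) false) in (if true then 6 else 5))) else (5 - (if (false || true) then (let u = true in 6) else 0)))
step 3: [delta@0] (if false then (1 + (let x = ((\y.(\z.z)) false) in (if true then 6 else 5))) else (5 - (if (false || true) then (let u = true in 6) else 0)))
step 4: [if@root] (5 - (if (false || true) then (let u = true in 6) else 0))
step 5: [delta@1.0] (5 - (if true then (let u = true in 6) else 0))
step 6: [if@1] (5 - (let u = true in 6))
step 7: [let@1] (5 - 6)
step 8: [delta@root] -1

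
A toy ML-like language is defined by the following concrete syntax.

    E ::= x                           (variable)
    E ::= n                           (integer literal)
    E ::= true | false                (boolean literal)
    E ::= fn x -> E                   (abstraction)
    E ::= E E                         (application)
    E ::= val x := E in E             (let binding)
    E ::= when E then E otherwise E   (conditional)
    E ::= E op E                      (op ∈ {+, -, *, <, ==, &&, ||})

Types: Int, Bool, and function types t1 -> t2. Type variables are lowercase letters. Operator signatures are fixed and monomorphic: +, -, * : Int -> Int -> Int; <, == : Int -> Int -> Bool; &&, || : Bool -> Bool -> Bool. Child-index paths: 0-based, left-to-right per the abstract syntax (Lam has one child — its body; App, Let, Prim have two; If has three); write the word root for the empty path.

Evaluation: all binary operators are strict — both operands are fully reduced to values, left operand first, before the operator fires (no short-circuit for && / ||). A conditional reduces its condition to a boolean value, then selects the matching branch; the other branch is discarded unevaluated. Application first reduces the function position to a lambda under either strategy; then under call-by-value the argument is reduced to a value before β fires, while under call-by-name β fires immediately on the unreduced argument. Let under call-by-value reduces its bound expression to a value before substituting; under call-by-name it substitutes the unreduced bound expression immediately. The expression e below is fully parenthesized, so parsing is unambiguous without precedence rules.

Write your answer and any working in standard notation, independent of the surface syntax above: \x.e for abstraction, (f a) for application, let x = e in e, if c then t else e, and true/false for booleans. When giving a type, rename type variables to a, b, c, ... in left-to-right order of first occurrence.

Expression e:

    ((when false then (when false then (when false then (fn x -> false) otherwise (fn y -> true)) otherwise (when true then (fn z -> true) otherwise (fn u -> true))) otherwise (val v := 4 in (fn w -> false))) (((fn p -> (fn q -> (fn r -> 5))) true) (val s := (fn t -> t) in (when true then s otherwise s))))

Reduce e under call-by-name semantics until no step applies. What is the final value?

Working:
step 0: ((if false then (if false then (if false then (\x.false) else (\y.true)) else (if true then (\z.true) else (\u.true))) else (let v = 4 in (\w.false))) (((\p.(\q.(\r.5))) true) (let s = (\t.t) in (if true then s else s))))
step 1: [if@0] ((let v = 4 in (\w.false)) (((\p.(\q.(\r.5))) true) (let s = (\t.t) in (if true then s else s))))
step 2: [let@0] ((\w.false) (((\p.(\q.(\r.5))) true) (let s = (\t.t) in (if true then s else s))))
step 3: [beta@root] false

Answer: false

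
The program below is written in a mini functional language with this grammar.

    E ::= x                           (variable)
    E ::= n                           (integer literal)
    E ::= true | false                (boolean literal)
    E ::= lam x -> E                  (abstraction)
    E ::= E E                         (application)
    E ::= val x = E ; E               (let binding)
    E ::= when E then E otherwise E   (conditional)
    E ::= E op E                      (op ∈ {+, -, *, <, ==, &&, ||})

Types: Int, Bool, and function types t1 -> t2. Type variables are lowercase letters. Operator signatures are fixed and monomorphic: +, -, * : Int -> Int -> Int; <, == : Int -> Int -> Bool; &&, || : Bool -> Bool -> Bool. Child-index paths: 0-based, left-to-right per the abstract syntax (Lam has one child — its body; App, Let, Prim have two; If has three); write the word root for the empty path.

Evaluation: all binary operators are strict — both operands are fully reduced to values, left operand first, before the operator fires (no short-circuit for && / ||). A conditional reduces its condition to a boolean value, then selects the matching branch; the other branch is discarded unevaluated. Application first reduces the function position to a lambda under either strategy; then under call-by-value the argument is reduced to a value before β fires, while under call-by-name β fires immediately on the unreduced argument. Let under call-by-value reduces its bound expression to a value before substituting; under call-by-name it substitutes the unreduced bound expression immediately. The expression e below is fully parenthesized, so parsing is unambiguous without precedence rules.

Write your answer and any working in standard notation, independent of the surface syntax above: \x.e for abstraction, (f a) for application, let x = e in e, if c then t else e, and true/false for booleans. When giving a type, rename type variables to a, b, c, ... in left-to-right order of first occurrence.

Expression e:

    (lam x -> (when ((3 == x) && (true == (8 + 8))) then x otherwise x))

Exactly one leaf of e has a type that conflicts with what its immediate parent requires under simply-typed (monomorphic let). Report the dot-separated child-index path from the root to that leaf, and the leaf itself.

Answer: 0.0.1.0 : true

Trace:
  unify Int ~ Int
x : a
  unify a ~ Int
  unify Bool ~ Bool
  unify Bool ~ Int
  FAIL: mismatch Bool ~ Int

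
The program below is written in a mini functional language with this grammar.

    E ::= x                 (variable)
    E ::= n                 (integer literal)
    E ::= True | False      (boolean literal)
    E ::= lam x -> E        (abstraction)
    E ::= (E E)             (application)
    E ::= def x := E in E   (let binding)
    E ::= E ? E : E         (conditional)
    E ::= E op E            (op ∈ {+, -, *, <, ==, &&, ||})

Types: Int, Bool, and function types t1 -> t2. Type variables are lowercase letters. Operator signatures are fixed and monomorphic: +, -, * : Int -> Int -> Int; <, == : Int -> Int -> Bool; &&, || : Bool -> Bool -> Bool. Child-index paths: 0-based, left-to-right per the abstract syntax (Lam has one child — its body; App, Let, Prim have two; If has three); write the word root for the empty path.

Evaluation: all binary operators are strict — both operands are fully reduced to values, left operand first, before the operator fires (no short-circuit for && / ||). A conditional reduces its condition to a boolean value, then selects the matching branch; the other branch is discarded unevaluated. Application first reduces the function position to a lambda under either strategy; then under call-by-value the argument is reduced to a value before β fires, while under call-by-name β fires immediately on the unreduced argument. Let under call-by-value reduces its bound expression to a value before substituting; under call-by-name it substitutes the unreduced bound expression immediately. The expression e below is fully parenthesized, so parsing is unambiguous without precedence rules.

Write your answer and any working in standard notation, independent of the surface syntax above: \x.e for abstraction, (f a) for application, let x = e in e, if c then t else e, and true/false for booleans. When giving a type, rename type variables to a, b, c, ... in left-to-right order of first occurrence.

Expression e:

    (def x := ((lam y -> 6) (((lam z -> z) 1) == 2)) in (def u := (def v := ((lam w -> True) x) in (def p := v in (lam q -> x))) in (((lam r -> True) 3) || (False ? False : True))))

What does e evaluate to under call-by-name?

Answer: true

Derivation:
step 0: (let x = ((\y.6) (((\z.z) 1) == 2)) in (let u = (let v = ((\w.true) x) in (let p = v in (\q.x))) in (((\r.true) 3) || (if false then false else true))))
step 1: [let@root] (let u = (let v = ((\w.true) ((\y.6) (((\z.z) 1) == 2))) in (let p = v in (\q.((\y.6) (((\z.z) 1) == 2))))) in (((\r.true) 3) || (if false then false else true)))
step 2: [let@root] (((\r.true) 3) || (if false then false else true))
step 3: [beta@0] (true || (if false then false else true))
step 4: [if@1] (true || true)
step 5: [delta@root] true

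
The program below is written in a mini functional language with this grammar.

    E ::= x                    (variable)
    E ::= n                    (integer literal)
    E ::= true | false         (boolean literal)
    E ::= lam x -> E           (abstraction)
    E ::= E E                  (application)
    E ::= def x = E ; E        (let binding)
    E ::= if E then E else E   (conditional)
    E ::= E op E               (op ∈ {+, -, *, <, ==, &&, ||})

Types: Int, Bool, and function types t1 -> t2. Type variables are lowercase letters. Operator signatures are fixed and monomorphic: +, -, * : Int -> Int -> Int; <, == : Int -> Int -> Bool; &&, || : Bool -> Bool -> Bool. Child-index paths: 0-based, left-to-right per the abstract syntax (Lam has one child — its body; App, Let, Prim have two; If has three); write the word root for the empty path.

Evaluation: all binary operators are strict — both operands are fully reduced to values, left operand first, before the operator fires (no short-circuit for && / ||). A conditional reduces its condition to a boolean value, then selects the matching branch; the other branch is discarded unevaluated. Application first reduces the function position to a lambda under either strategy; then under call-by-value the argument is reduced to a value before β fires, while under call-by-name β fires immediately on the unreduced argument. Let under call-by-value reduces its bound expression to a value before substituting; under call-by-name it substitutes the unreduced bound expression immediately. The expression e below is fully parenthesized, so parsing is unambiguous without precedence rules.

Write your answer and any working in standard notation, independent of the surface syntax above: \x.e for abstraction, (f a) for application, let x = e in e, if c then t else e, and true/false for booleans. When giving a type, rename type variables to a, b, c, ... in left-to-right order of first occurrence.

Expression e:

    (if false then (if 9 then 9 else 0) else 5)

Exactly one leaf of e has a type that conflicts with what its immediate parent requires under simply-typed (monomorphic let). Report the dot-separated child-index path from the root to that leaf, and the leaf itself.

Working:
  unify Bool ~ Bool
  unify Int ~ Bool
  FAIL: mismatch Int ~ Bool

Answer: 1.0 : 9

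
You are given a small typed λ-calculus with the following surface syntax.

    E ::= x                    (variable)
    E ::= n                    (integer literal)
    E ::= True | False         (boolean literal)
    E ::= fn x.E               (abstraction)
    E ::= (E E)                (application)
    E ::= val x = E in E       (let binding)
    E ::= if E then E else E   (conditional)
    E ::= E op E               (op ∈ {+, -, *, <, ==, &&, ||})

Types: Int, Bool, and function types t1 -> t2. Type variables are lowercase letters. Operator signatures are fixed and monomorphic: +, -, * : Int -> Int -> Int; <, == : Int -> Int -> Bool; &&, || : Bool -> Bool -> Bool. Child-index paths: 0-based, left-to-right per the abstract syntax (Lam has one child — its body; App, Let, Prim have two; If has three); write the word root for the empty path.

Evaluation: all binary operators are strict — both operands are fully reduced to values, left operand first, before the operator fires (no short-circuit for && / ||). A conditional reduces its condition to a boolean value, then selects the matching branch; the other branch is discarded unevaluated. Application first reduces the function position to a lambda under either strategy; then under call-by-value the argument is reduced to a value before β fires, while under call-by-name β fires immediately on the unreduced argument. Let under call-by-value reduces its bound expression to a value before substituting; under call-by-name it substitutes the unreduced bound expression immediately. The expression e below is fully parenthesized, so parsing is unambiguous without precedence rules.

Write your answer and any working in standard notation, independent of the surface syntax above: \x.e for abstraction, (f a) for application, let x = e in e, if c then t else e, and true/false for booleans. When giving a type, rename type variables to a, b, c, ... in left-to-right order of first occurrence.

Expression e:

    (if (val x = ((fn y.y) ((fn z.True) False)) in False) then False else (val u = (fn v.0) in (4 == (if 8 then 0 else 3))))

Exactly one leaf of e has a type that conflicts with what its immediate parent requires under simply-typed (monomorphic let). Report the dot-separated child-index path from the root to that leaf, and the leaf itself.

Trace:
y : a
\y._ : a -> a
\z._ : b -> Bool
  unify b -> Bool ~ Bool -> c
  unify b ~ Bool
  unify Bool ~ c
_ _ : Bool
  unify a -> a ~ Bool -> d
  unify a ~ Bool
  unify Bool ~ d
_ _ : Bool
let x : Bool
  unify Bool ~ Bool
\v._ : e -> Int
let u : e -> Int
  unify Int ~ Int
  unify Int ~ Bool
  FAIL: mismatch Int ~ Bool

Answer: 2.1.1.0 : 8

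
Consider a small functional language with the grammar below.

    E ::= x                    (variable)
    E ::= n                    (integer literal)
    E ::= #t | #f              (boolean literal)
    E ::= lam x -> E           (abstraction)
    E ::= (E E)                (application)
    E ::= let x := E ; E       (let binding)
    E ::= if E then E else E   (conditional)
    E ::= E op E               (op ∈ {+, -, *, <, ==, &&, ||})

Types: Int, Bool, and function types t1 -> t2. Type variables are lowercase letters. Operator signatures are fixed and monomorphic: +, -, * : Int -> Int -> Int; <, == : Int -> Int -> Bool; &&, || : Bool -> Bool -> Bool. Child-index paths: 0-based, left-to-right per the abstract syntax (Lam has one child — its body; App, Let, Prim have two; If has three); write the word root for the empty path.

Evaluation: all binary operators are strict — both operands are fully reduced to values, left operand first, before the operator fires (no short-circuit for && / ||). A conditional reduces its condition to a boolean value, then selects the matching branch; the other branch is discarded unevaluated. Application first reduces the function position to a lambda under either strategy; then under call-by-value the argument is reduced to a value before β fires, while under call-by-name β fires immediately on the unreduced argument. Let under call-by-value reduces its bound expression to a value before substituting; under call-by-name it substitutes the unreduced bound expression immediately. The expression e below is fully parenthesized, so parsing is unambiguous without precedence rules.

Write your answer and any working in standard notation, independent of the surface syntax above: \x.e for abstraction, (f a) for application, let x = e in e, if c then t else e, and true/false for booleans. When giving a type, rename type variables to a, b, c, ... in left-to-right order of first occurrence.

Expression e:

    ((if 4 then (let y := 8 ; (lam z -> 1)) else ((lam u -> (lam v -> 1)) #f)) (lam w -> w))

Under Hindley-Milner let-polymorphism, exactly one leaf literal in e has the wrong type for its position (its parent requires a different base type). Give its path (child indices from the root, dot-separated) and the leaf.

Derivation:
  unify Int ~ Bool
  FAIL: mismatch Int ~ Bool

Answer: 0.0 : 4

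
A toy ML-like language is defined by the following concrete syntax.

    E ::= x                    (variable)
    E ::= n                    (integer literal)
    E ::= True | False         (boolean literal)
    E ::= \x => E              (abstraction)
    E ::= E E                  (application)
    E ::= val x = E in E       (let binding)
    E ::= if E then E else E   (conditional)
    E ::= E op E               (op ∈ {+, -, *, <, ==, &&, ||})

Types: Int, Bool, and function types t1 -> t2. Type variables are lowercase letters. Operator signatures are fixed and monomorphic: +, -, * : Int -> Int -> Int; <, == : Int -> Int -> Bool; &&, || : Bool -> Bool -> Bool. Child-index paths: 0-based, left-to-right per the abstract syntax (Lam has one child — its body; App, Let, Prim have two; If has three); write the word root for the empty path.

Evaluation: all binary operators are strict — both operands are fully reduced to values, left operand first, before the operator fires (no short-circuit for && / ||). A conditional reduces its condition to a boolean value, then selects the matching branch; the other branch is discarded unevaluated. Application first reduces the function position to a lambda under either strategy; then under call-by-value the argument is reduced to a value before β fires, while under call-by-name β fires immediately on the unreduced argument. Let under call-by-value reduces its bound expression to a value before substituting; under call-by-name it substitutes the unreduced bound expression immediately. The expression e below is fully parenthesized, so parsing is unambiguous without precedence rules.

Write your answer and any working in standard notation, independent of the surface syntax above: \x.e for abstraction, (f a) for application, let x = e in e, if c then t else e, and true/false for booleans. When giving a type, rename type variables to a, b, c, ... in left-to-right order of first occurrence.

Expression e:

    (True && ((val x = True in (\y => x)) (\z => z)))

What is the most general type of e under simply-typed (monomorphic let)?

Answer: Bool

Derivation:
  unify Bool ~ Bool
let x : Bool
x : Bool
\y._ : a -> Bool
z : b
\z._ : b -> b
  unify a -> Bool ~ (b -> b) -> c
  unify a ~ b -> b
  unify Bool ~ c
_ _ : Bool
  unify Bool ~ Bool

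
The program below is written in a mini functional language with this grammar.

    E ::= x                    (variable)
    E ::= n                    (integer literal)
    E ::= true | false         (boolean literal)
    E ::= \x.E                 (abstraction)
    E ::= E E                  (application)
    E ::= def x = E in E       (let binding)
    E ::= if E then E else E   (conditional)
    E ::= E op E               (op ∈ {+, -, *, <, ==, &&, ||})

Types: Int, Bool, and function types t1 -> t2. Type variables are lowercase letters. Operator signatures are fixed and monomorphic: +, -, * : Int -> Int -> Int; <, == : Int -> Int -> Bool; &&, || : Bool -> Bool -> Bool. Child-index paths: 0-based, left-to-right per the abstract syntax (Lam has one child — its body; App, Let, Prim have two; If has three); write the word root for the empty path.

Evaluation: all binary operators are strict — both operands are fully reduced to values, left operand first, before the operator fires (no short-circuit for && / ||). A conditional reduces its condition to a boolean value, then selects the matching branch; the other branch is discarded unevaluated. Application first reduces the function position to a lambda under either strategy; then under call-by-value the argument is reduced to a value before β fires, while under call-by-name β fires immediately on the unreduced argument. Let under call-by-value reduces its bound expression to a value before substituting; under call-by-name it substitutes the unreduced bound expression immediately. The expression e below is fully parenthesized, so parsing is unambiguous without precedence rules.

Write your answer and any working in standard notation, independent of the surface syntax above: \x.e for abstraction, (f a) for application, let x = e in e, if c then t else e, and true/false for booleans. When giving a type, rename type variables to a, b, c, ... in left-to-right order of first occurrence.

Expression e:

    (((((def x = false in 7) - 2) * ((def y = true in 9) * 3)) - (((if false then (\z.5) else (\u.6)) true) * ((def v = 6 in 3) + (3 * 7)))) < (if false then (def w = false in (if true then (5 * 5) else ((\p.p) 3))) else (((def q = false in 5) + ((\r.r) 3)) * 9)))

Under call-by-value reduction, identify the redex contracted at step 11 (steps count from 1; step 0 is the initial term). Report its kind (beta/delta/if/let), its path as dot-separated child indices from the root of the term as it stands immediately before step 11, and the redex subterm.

Trace:
step 0: (((((let x = false in 7) - 2) * ((let y = true in 9) * 3)) - (((if false then (\z.5) else (\u.6)) true) * ((let v = 6 in 3) + (3 * 7)))) < (if false then (let w = false in (if true then (5 * 5) else ((\p.p) 3))) else (((let q = false in 5) + ((\r.r) 3)) * 9)))
step 1: [let@0.0.0.0] ((((7 - 2) * ((let y = true in 9) * 3)) - (((if false then (\z.5) else (\u.6)) true) * ((let v = 6 in 3) + (3 * 7)))) < (if false then (let w = false in (if true then (5 * 5) else ((\p.p) 3))) else (((let q = false in 5) + ((\r.r) 3)) * 9)))
step 2: [delta@0.0.0] (((5 * ((let y = true in 9) * 3)) - (((if false then (\z.5) else (\u.6)) true) * ((let v = 6 in 3) + (3 * 7)))) < (if false then (let w = false in (if true then (5 * 5) else ((\p.p) 3))) else (((let q = false in 5) + ((\r.r) 3)) * 9)))
step 3: [let@0.0.1.0] (((5 * (9 * 3)) - (((if false then (\z.5) else (\u.6)) true) * ((let v = 6 in 3) + (3 * 7)))) < (if false then (let w = false in (if true then (5 * 5) else ((\p.p) 3))) else (((let q = false in 5) + ((\r.r) 3)) * 9)))
step 4: [delta@0.0.1] (((5 * 27) - (((if false then (\z.5) else (\u.6)) true) * ((let v = 6 in 3) + (3 * 7)))) < (if false then (let w = false in (if true then (5 * 5) else ((\p.p) 3))) else (((let q = false in 5) + ((\r.r) 3)) * 9)))
step 5: [delta@0.0] ((135 - (((if false then (\z.5) else (\u.6)) true) * ((let v = 6 in 3) + (3 * 7)))) < (if false then (let w = false in (if true then (5 * 5) else ((\p.p) 3))) else (((let q = false in 5) + ((\r.r) 3)) * 9)))
step 6: [if@0.1.0.0] ((135 - (((\u.6) true) * ((let v = 6 in 3) + (3 * 7)))) < (if false then (let w = false in (if true then (5 * 5) else ((\p.p) 3))) else (((let q = false in 5) + ((\r.r) 3)) * 9)))
step 7: [beta@0.1.0] ((135 - (6 * ((let v = 6 in 3) + (3 * 7)))) < (if false then (let w = false in (if true then (5 * 5) else ((\p.p) 3))) else (((let q = false in 5) + ((\r.r) 3)) * 9)))
step 8: [let@0.1.1.0] ((135 - (6 * (3 + (3 * 7)))) < (if false then (let w = false in (if true then (5 * 5) else ((\p.p) 3))) else (((let q = false in 5) + ((\r.r) 3)) * 9)))
step 9: [delta@0.1.1.1] ((135 - (6 * (3 + 21))) < (if false then (let w = false in (if true then (5 * 5) else ((\p.p) 3))) else (((let q = false in 5) + ((\r.r) 3)) * 9)))
step 10: [delta@0.1.1] ((135 - (6 * 24)) < (if false then (let w = false in (if true then (5 * 5) else ((\p.p) 3))) else (((let q = false in 5) + ((\r.r) 3)) * 9)))
step 11: [delta@0.1] ((135 - 144) < (if false then (let w = false in (if true then (5 * 5) else ((\p.p) 3))) else (((let q = false in 5) + ((\r.r) 3)) * 9)))

Answer: delta at 0.1 : (6 * 24)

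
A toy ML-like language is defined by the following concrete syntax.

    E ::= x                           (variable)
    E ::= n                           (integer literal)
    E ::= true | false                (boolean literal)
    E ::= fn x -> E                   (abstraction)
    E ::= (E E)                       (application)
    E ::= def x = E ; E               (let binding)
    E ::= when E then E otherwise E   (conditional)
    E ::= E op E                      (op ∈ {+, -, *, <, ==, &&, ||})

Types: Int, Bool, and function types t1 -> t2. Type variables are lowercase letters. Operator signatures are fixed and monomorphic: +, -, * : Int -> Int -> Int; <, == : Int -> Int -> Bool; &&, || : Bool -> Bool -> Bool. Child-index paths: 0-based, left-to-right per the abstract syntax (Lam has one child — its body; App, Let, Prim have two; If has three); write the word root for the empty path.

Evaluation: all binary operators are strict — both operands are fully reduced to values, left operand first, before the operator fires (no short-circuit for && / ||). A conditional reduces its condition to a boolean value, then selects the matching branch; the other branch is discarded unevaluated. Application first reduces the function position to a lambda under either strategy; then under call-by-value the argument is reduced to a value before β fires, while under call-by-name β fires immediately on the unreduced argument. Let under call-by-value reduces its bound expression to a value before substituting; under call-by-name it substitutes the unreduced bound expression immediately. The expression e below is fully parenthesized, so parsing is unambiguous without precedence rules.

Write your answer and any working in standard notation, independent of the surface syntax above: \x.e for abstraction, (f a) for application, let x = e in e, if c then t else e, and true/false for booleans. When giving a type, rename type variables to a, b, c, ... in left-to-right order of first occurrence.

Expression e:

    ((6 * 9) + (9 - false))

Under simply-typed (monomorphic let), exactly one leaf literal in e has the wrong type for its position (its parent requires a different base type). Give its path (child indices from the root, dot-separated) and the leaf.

Derivation:
  unify Int ~ Int
  unify Int ~ Int
  unify Int ~ Int
  unify Int ~ Int
  unify Bool ~ Int
  FAIL: mismatch Bool ~ Int

Answer: 1.1 : false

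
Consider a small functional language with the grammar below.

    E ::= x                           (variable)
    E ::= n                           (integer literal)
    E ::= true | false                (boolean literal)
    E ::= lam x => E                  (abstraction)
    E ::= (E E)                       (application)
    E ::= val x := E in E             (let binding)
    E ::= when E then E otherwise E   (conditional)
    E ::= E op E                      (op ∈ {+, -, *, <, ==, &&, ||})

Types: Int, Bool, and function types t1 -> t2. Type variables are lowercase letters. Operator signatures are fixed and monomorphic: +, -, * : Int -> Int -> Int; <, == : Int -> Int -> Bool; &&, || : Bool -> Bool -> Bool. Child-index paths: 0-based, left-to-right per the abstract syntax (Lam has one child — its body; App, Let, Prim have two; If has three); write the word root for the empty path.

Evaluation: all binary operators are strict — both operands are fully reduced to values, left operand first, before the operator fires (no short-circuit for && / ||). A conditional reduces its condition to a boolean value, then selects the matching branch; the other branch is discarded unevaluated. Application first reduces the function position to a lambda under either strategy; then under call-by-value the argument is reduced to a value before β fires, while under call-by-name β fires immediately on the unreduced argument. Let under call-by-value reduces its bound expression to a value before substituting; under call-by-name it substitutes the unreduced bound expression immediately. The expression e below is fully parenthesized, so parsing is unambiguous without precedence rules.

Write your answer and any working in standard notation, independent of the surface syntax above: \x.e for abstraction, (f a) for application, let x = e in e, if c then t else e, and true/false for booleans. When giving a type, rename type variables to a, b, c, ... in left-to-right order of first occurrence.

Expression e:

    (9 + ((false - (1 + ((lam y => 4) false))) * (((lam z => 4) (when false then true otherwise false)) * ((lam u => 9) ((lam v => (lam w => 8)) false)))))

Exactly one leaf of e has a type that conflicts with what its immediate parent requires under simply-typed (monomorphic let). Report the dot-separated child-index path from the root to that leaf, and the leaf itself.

Answer: 1.0.0 : false

Derivation:
  unify Int ~ Int
  unify Bool ~ Int
  FAIL: mismatch Bool ~ Int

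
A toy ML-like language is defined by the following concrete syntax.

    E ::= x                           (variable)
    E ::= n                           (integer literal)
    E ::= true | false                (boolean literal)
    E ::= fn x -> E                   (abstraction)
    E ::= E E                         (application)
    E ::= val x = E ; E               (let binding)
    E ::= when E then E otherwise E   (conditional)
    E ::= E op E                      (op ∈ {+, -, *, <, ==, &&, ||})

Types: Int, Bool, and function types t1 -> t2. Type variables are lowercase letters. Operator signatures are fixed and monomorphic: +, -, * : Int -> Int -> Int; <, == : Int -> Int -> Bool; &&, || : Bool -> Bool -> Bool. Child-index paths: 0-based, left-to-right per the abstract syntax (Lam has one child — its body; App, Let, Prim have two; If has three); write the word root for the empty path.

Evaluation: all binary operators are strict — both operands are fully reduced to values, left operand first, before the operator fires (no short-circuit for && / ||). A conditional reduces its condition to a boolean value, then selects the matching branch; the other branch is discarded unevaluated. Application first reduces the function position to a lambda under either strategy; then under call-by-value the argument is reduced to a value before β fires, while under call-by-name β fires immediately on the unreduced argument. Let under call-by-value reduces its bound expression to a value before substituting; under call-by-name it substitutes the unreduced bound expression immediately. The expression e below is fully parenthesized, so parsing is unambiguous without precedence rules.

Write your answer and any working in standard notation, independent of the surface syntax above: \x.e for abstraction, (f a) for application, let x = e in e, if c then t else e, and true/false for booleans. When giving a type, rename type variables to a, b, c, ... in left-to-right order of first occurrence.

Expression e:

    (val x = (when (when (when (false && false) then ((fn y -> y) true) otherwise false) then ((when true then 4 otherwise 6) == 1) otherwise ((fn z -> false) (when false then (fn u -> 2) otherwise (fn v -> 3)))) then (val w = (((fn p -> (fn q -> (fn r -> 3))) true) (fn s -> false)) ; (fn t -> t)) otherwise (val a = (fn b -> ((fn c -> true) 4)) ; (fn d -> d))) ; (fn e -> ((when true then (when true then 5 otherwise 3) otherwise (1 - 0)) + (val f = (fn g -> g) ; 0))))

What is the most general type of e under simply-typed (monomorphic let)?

Working:
  unify Bool ~ Bool
  unify Bool ~ Bool
  unify Bool ~ Bool
y : a
\y._ : a -> a
  unify a -> a ~ Bool -> b
  unify a ~ Bool
  unify Bool ~ b
_ _ : Bool
  unify Bool ~ Bool
  unify Bool ~ Bool
  unify Bool ~ Bool
  unify Int ~ Int
  unify Int ~ Int
  unify Int ~ Int
\z._ : c -> Bool
  unify Bool ~ Bool
\u._ : d -> Int
\v._ : e -> Int
  unify d -> Int ~ e -> Int
  unify d ~ e
  unify Int ~ Int
  unify c -> Bool ~ (e -> Int) -> f
  unify c ~ e -> Int
  unify Bool ~ f
_ _ : Bool
  unify Bool ~ Bool
  unify Bool ~ Bool
\r._ : i -> Int
\q._ : h -> i -> Int
\p._ : g -> h -> i -> Int
  unify g -> h -> i -> Int ~ Bool -> j
  unify g ~ Bool
  unify h -> i -> Int ~ j
_ _ : h -> i -> Int
\s._ : k -> Bool
  unify h -> i -> Int ~ (k -> Bool) -> l
  unify h ~ k -> Bool
  unify i -> Int ~ l
_ _ : i -> Int
let w : i -> Int
t : m
\t._ : m -> m
\c._ : o -> Bool
  unify o -> Bool ~ Int -> p
  unify o ~ Int
  unify Bool ~ p
_ _ : Bool
\b._ : n -> Bool
let a : n -> Bool
d : q
\d._ : q -> q
  unify m -> m ~ q -> q
  unify m ~ q
  unify q ~ q
let x : q -> q
  unify Bool ~ Bool
  unify Bool ~ Bool
  unify Int ~ Int
  unify Int ~ Int
  unify Int ~ Int
  unify Int ~ Int
  unify Int ~ Int
g : s
\g._ : s -> s
let f : s -> s
  unify Int ~ Int
\e._ : r -> Int

Answer: a -> Int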